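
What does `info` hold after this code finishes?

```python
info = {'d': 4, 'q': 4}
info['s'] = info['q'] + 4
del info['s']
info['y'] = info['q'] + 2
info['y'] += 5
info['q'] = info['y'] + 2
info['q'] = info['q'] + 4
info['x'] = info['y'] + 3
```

{'d': 4, 'q': 17, 'y': 11, 'x': 14}

info['s'] = info['q']+4 = 8 → {'d': 4, 'q': 4, 's': 8}
del 's' → {'d': 4, 'q': 4}
info['y'] = info['q']+2 = 6 → {'d': 4, 'q': 4, 'y': 6}
info['y'] = 6+5 = 11 → {'d': 4, 'q': 4, 'y': 11}
info['q'] = info['y']+2 = 13 → {'d': 4, 'q': 13, 'y': 11}
info['q'] = info['q']+4 = 17 → {'d': 4, 'q': 17, 'y': 11}
info['x'] = info['y']+3 = 14 → {'d': 4, 'q': 17, 'y': 11, 'x': 14}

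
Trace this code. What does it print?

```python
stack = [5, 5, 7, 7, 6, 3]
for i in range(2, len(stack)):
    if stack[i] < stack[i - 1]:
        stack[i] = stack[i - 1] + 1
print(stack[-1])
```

i=2: 7>=5, unchanged → [5, 5, 7, 7, 6, 3]
i=3: 7>=7, unchanged → [5, 5, 7, 7, 6, 3]
i=4: 6<7, stack[4] = 7+1 = 8 → [5, 5, 7, 7, 8, 3]
i=5: 3<8, stack[5] = 8+1 = 9 → [5, 5, 7, 7, 8, 9]

9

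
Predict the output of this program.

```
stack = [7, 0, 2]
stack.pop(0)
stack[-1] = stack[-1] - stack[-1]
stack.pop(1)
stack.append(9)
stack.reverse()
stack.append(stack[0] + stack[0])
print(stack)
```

pop(0) removes 7 → [0, 2]
stack[-1] = stack[-1]-stack[-1] = 2-2 = 0 → [0, 0]
pop(1) removes 0 → [0]
append 9 → [0, 9]
reverse → [9, 0]
append stack[0]+stack[0] = 9+9 = 18 → [9, 0, 18]

[9, 0, 18]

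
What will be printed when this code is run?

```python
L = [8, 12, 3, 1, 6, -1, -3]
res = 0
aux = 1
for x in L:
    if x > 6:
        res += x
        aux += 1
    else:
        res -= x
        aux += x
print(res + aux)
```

x=8: >6, res = 0+8 = 8; aux=2
x=12: >6, res = 8+12 = 20; aux=3
x=3: not >6, res = 20-3 = 17; aux=6
x=1: not >6, res = 17-1 = 16; aux=7
x=6: not >6, res = 16-6 = 10; aux=13
x=-1: not >6, res = 10-(-1) = 11; aux=12
x=-3: not >6, res = 11-(-3) = 14; aux=9
res+aux = 14+9 = 23

23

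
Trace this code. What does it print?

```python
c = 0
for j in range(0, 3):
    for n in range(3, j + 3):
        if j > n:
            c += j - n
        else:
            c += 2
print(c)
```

j=1,n=3: not 1>3, c = 0+2 = 2
j=2,n=3: not 2>3, c = 2+2 = 4
j=2,n=4: not 2>4, c = 4+2 = 6

6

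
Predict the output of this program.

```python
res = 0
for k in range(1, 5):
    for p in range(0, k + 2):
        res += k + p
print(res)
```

84

k=1,p=0: res = 0+1 = 1
k=1,p=1: res = 1+2 = 3
k=1,p=2: res = 3+3 = 6
k=2,p=0: res = 6+2 = 8
k=2,p=1: res = 8+3 = 11
k=2,p=2: res = 11+4 = 15
k=2,p=3: res = 15+5 = 20
k=3,p=0: res = 20+3 = 23
k=3,p=1: res = 23+4 = 27
k=3,p=2: res = 27+5 = 32
k=3,p=3: res = 32+6 = 38
k=3,p=4: res = 38+7 = 45
k=4,p=0: res = 45+4 = 49
k=4,p=1: res = 49+5 = 54
k=4,p=2: res = 54+6 = 60
k=4,p=3: res = 60+7 = 67
k=4,p=4: res = 67+8 = 75
k=4,p=5: res = 75+9 = 84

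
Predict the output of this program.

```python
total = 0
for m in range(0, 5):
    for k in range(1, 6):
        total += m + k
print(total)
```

m=0,k=1: total = 0+1 = 1
m=0,k=2: total = 1+2 = 3
m=0,k=3: total = 3+3 = 6
m=0,k=4: total = 6+4 = 10
m=0,k=5: total = 10+5 = 15
m=1,k=1: total = 15+2 = 17
m=1,k=2: total = 17+3 = 20
m=1,k=3: total = 20+4 = 24
m=1,k=4: total = 24+5 = 29
m=1,k=5: total = 29+6 = 35
m=2,k=1: total = 35+3 = 38
m=2,k=2: total = 38+4 = 42
m=2,k=3: total = 42+5 = 47
m=2,k=4: total = 47+6 = 53
m=2,k=5: total = 53+7 = 60
m=3,k=1: total = 60+4 = 64
m=3,k=2: total = 64+5 = 69
m=3,k=3: total = 69+6 = 75
m=3,k=4: total = 75+7 = 82
m=3,k=5: total = 82+8 = 90
m=4,k=1: total = 90+5 = 95
m=4,k=2: total = 95+6 = 101
m=4,k=3: total = 101+7 = 108
m=4,k=4: total = 108+8 = 116
m=4,k=5: total = 116+9 = 125

125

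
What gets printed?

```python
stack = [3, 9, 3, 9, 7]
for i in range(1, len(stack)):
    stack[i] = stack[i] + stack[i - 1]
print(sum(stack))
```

85

i=1: stack[1] = 9+3 = 12 → [3, 12, 3, 9, 7]
i=2: stack[2] = 3+12 = 15 → [3, 12, 15, 9, 7]
i=3: stack[3] = 9+15 = 24 → [3, 12, 15, 24, 7]
i=4: stack[4] = 7+24 = 31 → [3, 12, 15, 24, 31]
sum = 85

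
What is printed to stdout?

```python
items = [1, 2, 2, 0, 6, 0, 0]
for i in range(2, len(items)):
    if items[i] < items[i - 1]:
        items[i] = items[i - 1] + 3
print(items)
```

i=2: 2>=2, unchanged → [1, 2, 2, 0, 6, 0, 0]
i=3: 0<2, items[3] = 2+3 = 5 → [1, 2, 2, 5, 6, 0, 0]
i=4: 6>=5, unchanged → [1, 2, 2, 5, 6, 0, 0]
i=5: 0<6, items[5] = 6+3 = 9 → [1, 2, 2, 5, 6, 9, 0]
i=6: 0<9, items[6] = 9+3 = 12 → [1, 2, 2, 5, 6, 9, 12]

[1, 2, 2, 5, 6, 9, 12]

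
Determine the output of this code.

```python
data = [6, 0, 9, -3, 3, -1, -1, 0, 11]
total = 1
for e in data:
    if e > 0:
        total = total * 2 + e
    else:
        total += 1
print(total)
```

135

e=6: >0, total = 1*2+6 = 8
e=0: not >0, total = 8+1 = 9
e=9: >0, total = 9*2+9 = 27
e=-3: not >0, total = 27+1 = 28
e=3: >0, total = 28*2+3 = 59
e=-1: not >0, total = 59+1 = 60
e=-1: not >0, total = 60+1 = 61
e=0: not >0, total = 61+1 = 62
e=11: >0, total = 62*2+11 = 135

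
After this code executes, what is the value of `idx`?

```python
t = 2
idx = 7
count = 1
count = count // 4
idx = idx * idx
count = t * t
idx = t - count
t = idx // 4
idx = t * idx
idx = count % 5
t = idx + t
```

count = 1//4 = 0
idx = 7*7 = 49
count = 2*2 = 4
idx = 2-4 = -2
t = (-2)//4 = -1
idx = (-1)*(-2) = 2
idx = 4%5 = 4
t = 4+(-1) = 3

4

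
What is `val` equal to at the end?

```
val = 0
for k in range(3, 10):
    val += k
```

42

k=3: val = 0+3 = 3
k=4: val = 3+4 = 7
k=5: val = 7+5 = 12
k=6: val = 12+6 = 18
k=7: val = 18+7 = 25
k=8: val = 25+8 = 33
k=9: val = 33+9 = 42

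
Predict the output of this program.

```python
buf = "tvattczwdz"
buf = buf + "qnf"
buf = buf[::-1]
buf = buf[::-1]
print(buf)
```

tvattczwdzqnf

+ 'qnf' → 'tvattczwdzqnf'
reverse → 'fnqzdwzcttavt'
reverse → 'tvattczwdzqnf'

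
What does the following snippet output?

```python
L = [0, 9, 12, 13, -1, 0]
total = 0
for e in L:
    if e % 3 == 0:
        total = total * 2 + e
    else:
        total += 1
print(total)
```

e=0: %3==0, total = 0*2+0 = 0
e=9: %3==0, total = 0*2+9 = 9
e=12: %3==0, total = 9*2+12 = 30
e=13: not %3==0, total = 30+1 = 31
e=-1: not %3==0, total = 31+1 = 32
e=0: %3==0, total = 32*2+0 = 64

64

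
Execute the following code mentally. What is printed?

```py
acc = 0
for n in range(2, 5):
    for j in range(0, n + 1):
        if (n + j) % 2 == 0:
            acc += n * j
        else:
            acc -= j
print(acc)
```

33

n=2,j=0: even sum, acc = 0+0 = 0
n=2,j=1: odd sum, acc = 0-1 = -1
n=2,j=2: even sum, acc = (-1)+4 = 3
n=3,j=0: odd sum, acc = 3-0 = 3
n=3,j=1: even sum, acc = 3+3 = 6
n=3,j=2: odd sum, acc = 6-2 = 4
n=3,j=3: even sum, acc = 4+9 = 13
n=4,j=0: even sum, acc = 13+0 = 13
n=4,j=1: odd sum, acc = 13-1 = 12
n=4,j=2: even sum, acc = 12+8 = 20
n=4,j=3: odd sum, acc = 20-3 = 17
n=4,j=4: even sum, acc = 17+16 = 33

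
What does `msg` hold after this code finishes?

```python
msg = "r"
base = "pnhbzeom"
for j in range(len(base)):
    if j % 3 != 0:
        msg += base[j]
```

'rnhzem'

j=0: skip
j=1: add 'n' → 'rn'
j=2: add 'h' → 'rnh'
j=3: skip
j=4: add 'z' → 'rnhz'
j=5: add 'e' → 'rnhze'
j=6: skip
j=7: add 'm' → 'rnhzem'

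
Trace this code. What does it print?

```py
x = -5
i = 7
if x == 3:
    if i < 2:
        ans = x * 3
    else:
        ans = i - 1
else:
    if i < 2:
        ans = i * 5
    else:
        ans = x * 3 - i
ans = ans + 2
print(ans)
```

x=-5, i=7
x == 3 is False; i < 2 is False
→ ans = x * 3 - i = -22
ans = (-22)+2 = -20

-20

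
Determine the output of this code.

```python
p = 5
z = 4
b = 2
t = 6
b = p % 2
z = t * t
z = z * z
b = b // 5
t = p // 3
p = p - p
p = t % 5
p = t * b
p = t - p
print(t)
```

b = 5%2 = 1
z = 6*6 = 36
z = 36*36 = 1296
b = 1//5 = 0
t = 5//3 = 1
p = 5-5 = 0
p = 1%5 = 1
p = 1*0 = 0
p = 1-0 = 1

1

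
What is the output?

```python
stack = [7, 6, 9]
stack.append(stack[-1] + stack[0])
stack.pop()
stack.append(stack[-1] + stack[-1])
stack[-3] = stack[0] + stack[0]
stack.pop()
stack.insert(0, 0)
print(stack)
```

[0, 7, 14, 9]

append stack[-1]+stack[0] = 9+7 = 16 → [7, 6, 9, 16]
pop() removes 16 → [7, 6, 9]
append stack[-1]+stack[-1] = 9+9 = 18 → [7, 6, 9, 18]
stack[-3] = stack[0]+stack[0] = 7+7 = 14 → [7, 14, 9, 18]
pop() removes 18 → [7, 14, 9]
insert 0 at 0 → [0, 7, 14, 9]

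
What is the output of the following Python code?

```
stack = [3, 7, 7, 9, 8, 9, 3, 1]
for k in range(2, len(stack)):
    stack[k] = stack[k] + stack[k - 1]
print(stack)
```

[3, 7, 14, 23, 31, 40, 43, 44]

k=2: stack[2] = 7+7 = 14 → [3, 7, 14, 9, 8, 9, 3, 1]
k=3: stack[3] = 9+14 = 23 → [3, 7, 14, 23, 8, 9, 3, 1]
k=4: stack[4] = 8+23 = 31 → [3, 7, 14, 23, 31, 9, 3, 1]
k=5: stack[5] = 9+31 = 40 → [3, 7, 14, 23, 31, 40, 3, 1]
k=6: stack[6] = 3+40 = 43 → [3, 7, 14, 23, 31, 40, 43, 1]
k=7: stack[7] = 1+43 = 44 → [3, 7, 14, 23, 31, 40, 43, 44]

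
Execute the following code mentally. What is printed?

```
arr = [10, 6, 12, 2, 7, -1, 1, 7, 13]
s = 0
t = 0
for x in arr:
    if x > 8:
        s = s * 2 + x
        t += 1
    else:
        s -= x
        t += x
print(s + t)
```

46

x=10: >8, s = 0*2+10 = 10; t=1
x=6: not >8, s = 10-6 = 4; t=7
x=12: >8, s = 4*2+12 = 20; t=8
x=2: not >8, s = 20-2 = 18; t=10
x=7: not >8, s = 18-7 = 11; t=17
x=-1: not >8, s = 11-(-1) = 12; t=16
x=1: not >8, s = 12-1 = 11; t=17
x=7: not >8, s = 11-7 = 4; t=24
x=13: >8, s = 4*2+13 = 21; t=25
s+t = 21+25 = 46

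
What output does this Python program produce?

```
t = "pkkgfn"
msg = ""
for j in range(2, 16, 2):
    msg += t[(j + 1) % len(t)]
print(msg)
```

gnkgnkg

j=2: add t[3]='g' → 'g'
j=4: add t[5]='n' → 'gn'
j=6: add t[1]='k' → 'gnk'
j=8: add t[3]='g' → 'gnkg'
j=10: add t[5]='n' → 'gnkgn'
j=12: add t[1]='k' → 'gnkgnk'
j=14: add t[3]='g' → 'gnkgnkg'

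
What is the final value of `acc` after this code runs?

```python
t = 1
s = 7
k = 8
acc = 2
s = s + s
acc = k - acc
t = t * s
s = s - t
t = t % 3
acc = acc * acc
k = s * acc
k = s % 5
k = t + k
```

s = 7+7 = 14
acc = 8-2 = 6
t = 1*14 = 14
s = 14-14 = 0
t = 14%3 = 2
acc = 6*6 = 36
k = 0*36 = 0
k = 0%5 = 0
k = 2+0 = 2

36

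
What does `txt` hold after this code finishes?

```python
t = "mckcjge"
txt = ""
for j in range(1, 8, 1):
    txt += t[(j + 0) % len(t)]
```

'ckcjgem'

j=1: add t[1]='c' → 'c'
j=2: add t[2]='k' → 'ck'
j=3: add t[3]='c' → 'ckc'
j=4: add t[4]='j' → 'ckcj'
j=5: add t[5]='g' → 'ckcjg'
j=6: add t[6]='e' → 'ckcjge'
j=7: add t[0]='m' → 'ckcjgem'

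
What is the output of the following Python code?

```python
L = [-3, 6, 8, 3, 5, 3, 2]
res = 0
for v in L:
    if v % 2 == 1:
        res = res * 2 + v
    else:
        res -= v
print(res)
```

v=-3: odd, res = 0*2+(-3) = -3
v=6: not odd, res = (-3)-6 = -9
v=8: not odd, res = (-9)-8 = -17
v=3: odd, res = (-17)*2+3 = -31
v=5: odd, res = (-31)*2+5 = -57
v=3: odd, res = (-57)*2+3 = -111
v=2: not odd, res = (-111)-2 = -113

-113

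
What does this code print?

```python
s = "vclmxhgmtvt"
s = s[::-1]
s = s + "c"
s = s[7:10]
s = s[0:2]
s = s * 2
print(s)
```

reverse → 'tvtmghxmlcv'
+ 'c' → 'tvtmghxmlcvc'
slice [7:10] → 'mlc'
slice [0:2] → 'ml'
repeat ×2 → 'mlml'

mlml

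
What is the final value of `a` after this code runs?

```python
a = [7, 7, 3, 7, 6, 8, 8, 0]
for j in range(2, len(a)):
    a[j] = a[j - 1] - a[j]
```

[7, 7, 4, -3, -9, -17, -25, -25]

j=2: a[2] = 7-3 = 4 → [7, 7, 4, 7, 6, 8, 8, 0]
j=3: a[3] = 4-7 = -3 → [7, 7, 4, -3, 6, 8, 8, 0]
j=4: a[4] = (-3)-6 = -9 → [7, 7, 4, -3, -9, 8, 8, 0]
j=5: a[5] = (-9)-8 = -17 → [7, 7, 4, -3, -9, -17, 8, 0]
j=6: a[6] = (-17)-8 = -25 → [7, 7, 4, -3, -9, -17, -25, 0]
j=7: a[7] = (-25)-0 = -25 → [7, 7, 4, -3, -9, -17, -25, -25]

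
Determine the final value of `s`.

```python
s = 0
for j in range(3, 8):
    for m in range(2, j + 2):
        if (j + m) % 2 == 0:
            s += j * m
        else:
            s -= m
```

189

j=3,m=2: odd sum, s = 0-2 = -2
j=3,m=3: even sum, s = (-2)+9 = 7
j=3,m=4: odd sum, s = 7-4 = 3
j=4,m=2: even sum, s = 3+8 = 11
j=4,m=3: odd sum, s = 11-3 = 8
j=4,m=4: even sum, s = 8+16 = 24
j=4,m=5: odd sum, s = 24-5 = 19
j=5,m=2: odd sum, s = 19-2 = 17
j=5,m=3: even sum, s = 17+15 = 32
j=5,m=4: odd sum, s = 32-4 = 28
j=5,m=5: even sum, s = 28+25 = 53
j=5,m=6: odd sum, s = 53-6 = 47
j=6,m=2: even sum, s = 47+12 = 59
j=6,m=3: odd sum, s = 59-3 = 56
j=6,m=4: even sum, s = 56+24 = 80
j=6,m=5: odd sum, s = 80-5 = 75
j=6,m=6: even sum, s = 75+36 = 111
j=6,m=7: odd sum, s = 111-7 = 104
j=7,m=2: odd sum, s = 104-2 = 102
j=7,m=3: even sum, s = 102+21 = 123
j=7,m=4: odd sum, s = 123-4 = 119
j=7,m=5: even sum, s = 119+35 = 154
j=7,m=6: odd sum, s = 154-6 = 148
j=7,m=7: even sum, s = 148+49 = 197
j=7,m=8: odd sum, s = 197-8 = 189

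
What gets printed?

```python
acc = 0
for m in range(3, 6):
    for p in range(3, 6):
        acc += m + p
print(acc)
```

m=3,p=3: acc = 0+6 = 6
m=3,p=4: acc = 6+7 = 13
m=3,p=5: acc = 13+8 = 21
m=4,p=3: acc = 21+7 = 28
m=4,p=4: acc = 28+8 = 36
m=4,p=5: acc = 36+9 = 45
m=5,p=3: acc = 45+8 = 53
m=5,p=4: acc = 53+9 = 62
m=5,p=5: acc = 62+10 = 72

72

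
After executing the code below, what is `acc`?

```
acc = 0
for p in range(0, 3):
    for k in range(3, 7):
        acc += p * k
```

54

p=0,k=3: acc = 0+0 = 0
p=0,k=4: acc = 0+0 = 0
p=0,k=5: acc = 0+0 = 0
p=0,k=6: acc = 0+0 = 0
p=1,k=3: acc = 0+3 = 3
p=1,k=4: acc = 3+4 = 7
p=1,k=5: acc = 7+5 = 12
p=1,k=6: acc = 12+6 = 18
p=2,k=3: acc = 18+6 = 24
p=2,k=4: acc = 24+8 = 32
p=2,k=5: acc = 32+10 = 42
p=2,k=6: acc = 42+12 = 54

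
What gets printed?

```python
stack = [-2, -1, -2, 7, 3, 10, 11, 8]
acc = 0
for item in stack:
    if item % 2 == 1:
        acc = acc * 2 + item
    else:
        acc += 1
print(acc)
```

item=-2: not odd, acc = 0+1 = 1
item=-1: odd, acc = 1*2+(-1) = 1
item=-2: not odd, acc = 1+1 = 2
item=7: odd, acc = 2*2+7 = 11
item=3: odd, acc = 11*2+3 = 25
item=10: not odd, acc = 25+1 = 26
item=11: odd, acc = 26*2+11 = 63
item=8: not odd, acc = 63+1 = 64

64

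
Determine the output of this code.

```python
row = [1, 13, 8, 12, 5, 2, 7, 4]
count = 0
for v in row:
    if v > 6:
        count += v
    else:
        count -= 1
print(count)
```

v=1: not >6, count = 0-1 = -1
v=13: >6, count = (-1)+13 = 12
v=8: >6, count = 12+8 = 20
v=12: >6, count = 20+12 = 32
v=5: not >6, count = 32-1 = 31
v=2: not >6, count = 31-1 = 30
v=7: >6, count = 30+7 = 37
v=4: not >6, count = 37-1 = 36

36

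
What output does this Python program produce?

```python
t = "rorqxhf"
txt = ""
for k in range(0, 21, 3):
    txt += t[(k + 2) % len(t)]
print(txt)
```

rhoxrqf

k=0: add t[2]='r' → 'r'
k=3: add t[5]='h' → 'rh'
k=6: add t[1]='o' → 'rho'
k=9: add t[4]='x' → 'rhox'
k=12: add t[0]='r' → 'rhoxr'
k=15: add t[3]='q' → 'rhoxrq'
k=18: add t[6]='f' → 'rhoxrqf'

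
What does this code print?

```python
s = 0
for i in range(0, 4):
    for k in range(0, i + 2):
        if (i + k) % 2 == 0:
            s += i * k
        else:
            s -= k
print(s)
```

i=0,k=0: even sum, s = 0+0 = 0
i=0,k=1: odd sum, s = 0-1 = -1
i=1,k=0: odd sum, s = (-1)-0 = -1
i=1,k=1: even sum, s = (-1)+1 = 0
i=1,k=2: odd sum, s = 0-2 = -2
i=2,k=0: even sum, s = (-2)+0 = -2
i=2,k=1: odd sum, s = (-2)-1 = -3
i=2,k=2: even sum, s = (-3)+4 = 1
i=2,k=3: odd sum, s = 1-3 = -2
i=3,k=0: odd sum, s = (-2)-0 = -2
i=3,k=1: even sum, s = (-2)+3 = 1
i=3,k=2: odd sum, s = 1-2 = -1
i=3,k=3: even sum, s = (-1)+9 = 8
i=3,k=4: odd sum, s = 8-4 = 4

4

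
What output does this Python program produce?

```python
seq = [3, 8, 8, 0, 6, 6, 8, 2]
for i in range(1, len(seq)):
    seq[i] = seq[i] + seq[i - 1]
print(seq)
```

[3, 11, 19, 19, 25, 31, 39, 41]

i=1: seq[1] = 8+3 = 11 → [3, 11, 8, 0, 6, 6, 8, 2]
i=2: seq[2] = 8+11 = 19 → [3, 11, 19, 0, 6, 6, 8, 2]
i=3: seq[3] = 0+19 = 19 → [3, 11, 19, 19, 6, 6, 8, 2]
i=4: seq[4] = 6+19 = 25 → [3, 11, 19, 19, 25, 6, 8, 2]
i=5: seq[5] = 6+25 = 31 → [3, 11, 19, 19, 25, 31, 8, 2]
i=6: seq[6] = 8+31 = 39 → [3, 11, 19, 19, 25, 31, 39, 2]
i=7: seq[7] = 2+39 = 41 → [3, 11, 19, 19, 25, 31, 39, 41]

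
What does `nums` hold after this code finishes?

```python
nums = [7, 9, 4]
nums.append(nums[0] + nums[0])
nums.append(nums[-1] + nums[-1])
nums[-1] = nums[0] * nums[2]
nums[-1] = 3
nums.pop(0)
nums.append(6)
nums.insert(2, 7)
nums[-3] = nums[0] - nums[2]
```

append nums[0]+nums[0] = 7+7 = 14 → [7, 9, 4, 14]
append nums[-1]+nums[-1] = 14+14 = 28 → [7, 9, 4, 14, 28]
nums[-1] = nums[0]*nums[2] = 7*4 = 28 → [7, 9, 4, 14, 28]
nums[-1] = 3 → [7, 9, 4, 14, 3]
pop(0) removes 7 → [9, 4, 14, 3]
append 6 → [9, 4, 14, 3, 6]
insert 7 at 2 → [9, 4, 7, 14, 3, 6]
nums[-3] = nums[0]-nums[2] = 9-7 = 2 → [9, 4, 7, 2, 3, 6]

[9, 4, 7, 2, 3, 6]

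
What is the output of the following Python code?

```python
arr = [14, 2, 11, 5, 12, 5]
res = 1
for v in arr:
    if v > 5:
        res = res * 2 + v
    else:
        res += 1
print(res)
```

v=14: >5, res = 1*2+14 = 16
v=2: not >5, res = 16+1 = 17
v=11: >5, res = 17*2+11 = 45
v=5: not >5, res = 45+1 = 46
v=12: >5, res = 46*2+12 = 104
v=5: not >5, res = 104+1 = 105

105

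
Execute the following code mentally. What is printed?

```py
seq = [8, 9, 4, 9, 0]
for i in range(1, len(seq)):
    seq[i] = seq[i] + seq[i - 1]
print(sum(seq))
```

106

i=1: seq[1] = 9+8 = 17 → [8, 17, 4, 9, 0]
i=2: seq[2] = 4+17 = 21 → [8, 17, 21, 9, 0]
i=3: seq[3] = 9+21 = 30 → [8, 17, 21, 30, 0]
i=4: seq[4] = 0+30 = 30 → [8, 17, 21, 30, 30]
sum = 106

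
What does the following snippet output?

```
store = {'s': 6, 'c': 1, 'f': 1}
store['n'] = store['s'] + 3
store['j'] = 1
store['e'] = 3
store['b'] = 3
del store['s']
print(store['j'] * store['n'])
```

store['n'] = store['s']+3 = 9 → {'s': 6, 'c': 1, 'f': 1, 'n': 9}
store['j'] = 1 → {'s': 6, 'c': 1, 'f': 1, 'n': 9, 'j': 1}
store['e'] = 3 → {'s': 6, 'c': 1, 'f': 1, 'n': 9, 'j': 1, 'e': 3}
store['b'] = 3 → {'s': 6, 'c': 1, 'f': 1, 'n': 9, 'j': 1, 'e': 3, 'b': 3}
del 's' → {'c': 1, 'f': 1, 'n': 9, 'j': 1, 'e': 3, 'b': 3}
store['j']*store['n'] = 1*9 = 9

9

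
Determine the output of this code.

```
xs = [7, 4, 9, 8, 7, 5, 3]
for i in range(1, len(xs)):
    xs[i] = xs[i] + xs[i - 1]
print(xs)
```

i=1: xs[1] = 4+7 = 11 → [7, 11, 9, 8, 7, 5, 3]
i=2: xs[2] = 9+11 = 20 → [7, 11, 20, 8, 7, 5, 3]
i=3: xs[3] = 8+20 = 28 → [7, 11, 20, 28, 7, 5, 3]
i=4: xs[4] = 7+28 = 35 → [7, 11, 20, 28, 35, 5, 3]
i=5: xs[5] = 5+35 = 40 → [7, 11, 20, 28, 35, 40, 3]
i=6: xs[6] = 3+40 = 43 → [7, 11, 20, 28, 35, 40, 43]

[7, 11, 20, 28, 35, 40, 43]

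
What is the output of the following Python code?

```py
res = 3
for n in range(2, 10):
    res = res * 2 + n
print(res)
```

1525

n=2: res = 3*2+2 = 8
n=3: res = 8*2+3 = 19
n=4: res = 19*2+4 = 42
n=5: res = 42*2+5 = 89
n=6: res = 89*2+6 = 184
n=7: res = 184*2+7 = 375
n=8: res = 375*2+8 = 758
n=9: res = 758*2+9 = 1525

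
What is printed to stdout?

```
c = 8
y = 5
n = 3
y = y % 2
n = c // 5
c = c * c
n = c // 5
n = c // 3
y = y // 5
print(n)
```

y = 5%2 = 1
n = 8//5 = 1
c = 8*8 = 64
n = 64//5 = 12
n = 64//3 = 21
y = 1//5 = 0

21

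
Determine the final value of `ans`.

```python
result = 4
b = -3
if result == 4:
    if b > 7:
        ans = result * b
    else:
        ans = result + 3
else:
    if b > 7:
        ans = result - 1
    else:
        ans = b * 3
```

7

result=4, b=-3
result == 4 is True; b > 7 is False
→ ans = result + 3 = 7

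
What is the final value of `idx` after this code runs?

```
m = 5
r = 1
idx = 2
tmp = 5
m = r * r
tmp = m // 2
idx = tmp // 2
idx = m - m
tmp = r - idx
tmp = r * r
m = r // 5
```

m = 1*1 = 1
tmp = 1//2 = 0
idx = 0//2 = 0
idx = 1-1 = 0
tmp = 1-0 = 1
tmp = 1*1 = 1
m = 1//5 = 0

0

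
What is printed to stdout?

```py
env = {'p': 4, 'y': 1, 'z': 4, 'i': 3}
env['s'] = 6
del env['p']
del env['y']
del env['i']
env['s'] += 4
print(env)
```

env['s'] = 6 → {'p': 4, 'y': 1, 'z': 4, 'i': 3, 's': 6}
del 'p' → {'y': 1, 'z': 4, 'i': 3, 's': 6}
del 'y' → {'z': 4, 'i': 3, 's': 6}
del 'i' → {'z': 4, 's': 6}
env['s'] = 6+4 = 10 → {'z': 4, 's': 10}

{'z': 4, 's': 10}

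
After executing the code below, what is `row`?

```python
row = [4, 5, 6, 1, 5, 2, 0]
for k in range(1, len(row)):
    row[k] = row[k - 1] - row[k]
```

k=1: row[1] = 4-5 = -1 → [4, -1, 6, 1, 5, 2, 0]
k=2: row[2] = (-1)-6 = -7 → [4, -1, -7, 1, 5, 2, 0]
k=3: row[3] = (-7)-1 = -8 → [4, -1, -7, -8, 5, 2, 0]
k=4: row[4] = (-8)-5 = -13 → [4, -1, -7, -8, -13, 2, 0]
k=5: row[5] = (-13)-2 = -15 → [4, -1, -7, -8, -13, -15, 0]
k=6: row[6] = (-15)-0 = -15 → [4, -1, -7, -8, -13, -15, -15]

[4, -1, -7, -8, -13, -15, -15]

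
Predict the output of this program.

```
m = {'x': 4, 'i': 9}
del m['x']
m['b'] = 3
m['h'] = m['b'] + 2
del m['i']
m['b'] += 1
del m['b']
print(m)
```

{'h': 5}

del 'x' → {'i': 9}
m['b'] = 3 → {'i': 9, 'b': 3}
m['h'] = m['b']+2 = 5 → {'i': 9, 'b': 3, 'h': 5}
del 'i' → {'b': 3, 'h': 5}
m['b'] = 3+1 = 4 → {'b': 4, 'h': 5}
del 'b' → {'h': 5}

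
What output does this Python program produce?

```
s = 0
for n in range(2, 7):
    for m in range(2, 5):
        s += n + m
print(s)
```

n=2,m=2: s = 0+4 = 4
n=2,m=3: s = 4+5 = 9
n=2,m=4: s = 9+6 = 15
n=3,m=2: s = 15+5 = 20
n=3,m=3: s = 20+6 = 26
n=3,m=4: s = 26+7 = 33
n=4,m=2: s = 33+6 = 39
n=4,m=3: s = 39+7 = 46
n=4,m=4: s = 46+8 = 54
n=5,m=2: s = 54+7 = 61
n=5,m=3: s = 61+8 = 69
n=5,m=4: s = 69+9 = 78
n=6,m=2: s = 78+8 = 86
n=6,m=3: s = 86+9 = 95
n=6,m=4: s = 95+10 = 105

105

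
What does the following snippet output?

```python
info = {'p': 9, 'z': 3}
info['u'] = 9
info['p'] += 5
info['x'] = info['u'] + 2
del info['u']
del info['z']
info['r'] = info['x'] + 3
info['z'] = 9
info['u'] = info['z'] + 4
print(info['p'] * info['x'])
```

154

info['u'] = 9 → {'p': 9, 'z': 3, 'u': 9}
info['p'] = 9+5 = 14 → {'p': 14, 'z': 3, 'u': 9}
info['x'] = info['u']+2 = 11 → {'p': 14, 'z': 3, 'u': 9, 'x': 11}
del 'u' → {'p': 14, 'z': 3, 'x': 11}
del 'z' → {'p': 14, 'x': 11}
info['r'] = info['x']+3 = 14 → {'p': 14, 'x': 11, 'r': 14}
info['z'] = 9 → {'p': 14, 'x': 11, 'r': 14, 'z': 9}
info['u'] = info['z']+4 = 13 → {'p': 14, 'x': 11, 'r': 14, 'z': 9, 'u': 13}
info['p']*info['x'] = 14*11 = 154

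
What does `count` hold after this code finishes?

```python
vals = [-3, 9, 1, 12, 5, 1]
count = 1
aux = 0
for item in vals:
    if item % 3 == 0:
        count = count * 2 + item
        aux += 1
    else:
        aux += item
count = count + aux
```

36

item=-3: %3==0, count = 1*2+(-3) = -1; aux=1
item=9: %3==0, count = (-1)*2+9 = 7; aux=2
item=1: not %3==0; aux=3
item=12: %3==0, count = 7*2+12 = 26; aux=4
item=5: not %3==0; aux=9
item=1: not %3==0; aux=10
count+aux = 26+10 = 36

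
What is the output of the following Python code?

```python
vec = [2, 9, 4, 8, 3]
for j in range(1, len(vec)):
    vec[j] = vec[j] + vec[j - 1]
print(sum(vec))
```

j=1: vec[1] = 9+2 = 11 → [2, 11, 4, 8, 3]
j=2: vec[2] = 4+11 = 15 → [2, 11, 15, 8, 3]
j=3: vec[3] = 8+15 = 23 → [2, 11, 15, 23, 3]
j=4: vec[4] = 3+23 = 26 → [2, 11, 15, 23, 26]
sum = 77

77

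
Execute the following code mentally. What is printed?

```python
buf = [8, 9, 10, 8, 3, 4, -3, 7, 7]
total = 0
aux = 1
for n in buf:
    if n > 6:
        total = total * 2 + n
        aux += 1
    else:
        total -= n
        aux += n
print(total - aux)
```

n=8: >6, total = 0*2+8 = 8; aux=2
n=9: >6, total = 8*2+9 = 25; aux=3
n=10: >6, total = 25*2+10 = 60; aux=4
n=8: >6, total = 60*2+8 = 128; aux=5
n=3: not >6, total = 128-3 = 125; aux=8
n=4: not >6, total = 125-4 = 121; aux=12
n=-3: not >6, total = 121-(-3) = 124; aux=9
n=7: >6, total = 124*2+7 = 255; aux=10
n=7: >6, total = 255*2+7 = 517; aux=11
total-aux = 517-11 = 506

506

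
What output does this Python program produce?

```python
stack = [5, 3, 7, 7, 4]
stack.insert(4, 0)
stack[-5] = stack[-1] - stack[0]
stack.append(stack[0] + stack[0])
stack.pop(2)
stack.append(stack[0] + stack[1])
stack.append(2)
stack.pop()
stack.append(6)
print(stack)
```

insert 0 at 4 → [5, 3, 7, 7, 0, 4]
stack[-5] = stack[-1]-stack[0] = 4-5 = -1 → [5, -1, 7, 7, 0, 4]
append stack[0]+stack[0] = 5+5 = 10 → [5, -1, 7, 7, 0, 4, 10]
pop(2) removes 7 → [5, -1, 7, 0, 4, 10]
append stack[0]+stack[1] = 5+(-1) = 4 → [5, -1, 7, 0, 4, 10, 4]
append 2 → [5, -1, 7, 0, 4, 10, 4, 2]
pop() removes 2 → [5, -1, 7, 0, 4, 10, 4]
append 6 → [5, -1, 7, 0, 4, 10, 4, 6]

[5, -1, 7, 0, 4, 10, 4, 6]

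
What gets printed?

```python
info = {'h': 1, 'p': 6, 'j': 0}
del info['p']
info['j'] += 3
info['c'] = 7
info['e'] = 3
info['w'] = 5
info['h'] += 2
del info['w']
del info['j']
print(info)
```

del 'p' → {'h': 1, 'j': 0}
info['j'] = 0+3 = 3 → {'h': 1, 'j': 3}
info['c'] = 7 → {'h': 1, 'j': 3, 'c': 7}
info['e'] = 3 → {'h': 1, 'j': 3, 'c': 7, 'e': 3}
info['w'] = 5 → {'h': 1, 'j': 3, 'c': 7, 'e': 3, 'w': 5}
info['h'] = 1+2 = 3 → {'h': 3, 'j': 3, 'c': 7, 'e': 3, 'w': 5}
del 'w' → {'h': 3, 'j': 3, 'c': 7, 'e': 3}
del 'j' → {'h': 3, 'c': 7, 'e': 3}

{'h': 3, 'c': 7, 'e': 3}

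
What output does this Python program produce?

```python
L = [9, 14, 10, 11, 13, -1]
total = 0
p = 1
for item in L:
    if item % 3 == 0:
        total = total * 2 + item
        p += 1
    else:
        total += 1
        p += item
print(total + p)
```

item=9: %3==0, total = 0*2+9 = 9; p=2
item=14: not %3==0, total = 9+1 = 10; p=16
item=10: not %3==0, total = 10+1 = 11; p=26
item=11: not %3==0, total = 11+1 = 12; p=37
item=13: not %3==0, total = 12+1 = 13; p=50
item=-1: not %3==0, total = 13+1 = 14; p=49
total+p = 14+49 = 63

63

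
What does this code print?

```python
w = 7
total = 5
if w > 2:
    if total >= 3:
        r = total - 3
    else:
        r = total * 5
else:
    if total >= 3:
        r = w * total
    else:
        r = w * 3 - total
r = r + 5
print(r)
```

w=7, total=5
w > 2 is True; total >= 3 is True
→ r = total - 3 = 2
r = 2+5 = 7

7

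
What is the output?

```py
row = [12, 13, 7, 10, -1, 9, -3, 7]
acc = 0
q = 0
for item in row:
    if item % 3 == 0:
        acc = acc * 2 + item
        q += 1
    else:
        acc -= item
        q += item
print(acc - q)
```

-99

item=12: %3==0, acc = 0*2+12 = 12; q=1
item=13: not %3==0, acc = 12-13 = -1; q=14
item=7: not %3==0, acc = (-1)-7 = -8; q=21
item=10: not %3==0, acc = (-8)-10 = -18; q=31
item=-1: not %3==0, acc = (-18)-(-1) = -17; q=30
item=9: %3==0, acc = (-17)*2+9 = -25; q=31
item=-3: %3==0, acc = (-25)*2+(-3) = -53; q=32
item=7: not %3==0, acc = (-53)-7 = -60; q=39
acc-q = (-60)-39 = -99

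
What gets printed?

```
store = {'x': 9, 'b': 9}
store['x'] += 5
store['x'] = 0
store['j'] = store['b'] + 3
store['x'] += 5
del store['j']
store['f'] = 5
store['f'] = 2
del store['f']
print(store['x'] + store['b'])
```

14

store['x'] = 9+5 = 14 → {'x': 14, 'b': 9}
store['x'] = 0 → {'x': 0, 'b': 9}
store['j'] = store['b']+3 = 12 → {'x': 0, 'b': 9, 'j': 12}
store['x'] = 0+5 = 5 → {'x': 5, 'b': 9, 'j': 12}
del 'j' → {'x': 5, 'b': 9}
store['f'] = 5 → {'x': 5, 'b': 9, 'f': 5}
store['f'] = 2 → {'x': 5, 'b': 9, 'f': 2}
del 'f' → {'x': 5, 'b': 9}
store['x']+store['b'] = 5+9 = 14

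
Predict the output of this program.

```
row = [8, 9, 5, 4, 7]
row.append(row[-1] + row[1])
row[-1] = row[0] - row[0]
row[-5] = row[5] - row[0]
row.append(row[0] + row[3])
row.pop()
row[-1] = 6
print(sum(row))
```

append row[-1]+row[1] = 7+9 = 16 → [8, 9, 5, 4, 7, 16]
row[-1] = row[0]-row[0] = 8-8 = 0 → [8, 9, 5, 4, 7, 0]
row[-5] = row[5]-row[0] = 0-8 = -8 → [8, -8, 5, 4, 7, 0]
append row[0]+row[3] = 8+4 = 12 → [8, -8, 5, 4, 7, 0, 12]
pop() removes 12 → [8, -8, 5, 4, 7, 0]
row[-1] = 6 → [8, -8, 5, 4, 7, 6]
sum = 22

22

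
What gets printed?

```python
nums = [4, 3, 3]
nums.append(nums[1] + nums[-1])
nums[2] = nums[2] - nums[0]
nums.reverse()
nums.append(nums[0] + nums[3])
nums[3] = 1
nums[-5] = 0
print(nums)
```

append nums[1]+nums[-1] = 3+3 = 6 → [4, 3, 3, 6]
nums[2] = nums[2]-nums[0] = 3-4 = -1 → [4, 3, -1, 6]
reverse → [6, -1, 3, 4]
append nums[0]+nums[3] = 6+4 = 10 → [6, -1, 3, 4, 10]
nums[3] = 1 → [6, -1, 3, 1, 10]
nums[-5] = 0 → [0, -1, 3, 1, 10]

[0, -1, 3, 1, 10]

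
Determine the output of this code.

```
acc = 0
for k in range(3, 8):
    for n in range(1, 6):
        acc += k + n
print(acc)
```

200

k=3,n=1: acc = 0+4 = 4
k=3,n=2: acc = 4+5 = 9
k=3,n=3: acc = 9+6 = 15
k=3,n=4: acc = 15+7 = 22
k=3,n=5: acc = 22+8 = 30
k=4,n=1: acc = 30+5 = 35
k=4,n=2: acc = 35+6 = 41
k=4,n=3: acc = 41+7 = 48
k=4,n=4: acc = 48+8 = 56
k=4,n=5: acc = 56+9 = 65
k=5,n=1: acc = 65+6 = 71
k=5,n=2: acc = 71+7 = 78
k=5,n=3: acc = 78+8 = 86
k=5,n=4: acc = 86+9 = 95
k=5,n=5: acc = 95+10 = 105
k=6,n=1: acc = 105+7 = 112
k=6,n=2: acc = 112+8 = 120
k=6,n=3: acc = 120+9 = 129
k=6,n=4: acc = 129+10 = 139
k=6,n=5: acc = 139+11 = 150
k=7,n=1: acc = 150+8 = 158
k=7,n=2: acc = 158+9 = 167
k=7,n=3: acc = 167+10 = 177
k=7,n=4: acc = 177+11 = 188
k=7,n=5: acc = 188+12 = 200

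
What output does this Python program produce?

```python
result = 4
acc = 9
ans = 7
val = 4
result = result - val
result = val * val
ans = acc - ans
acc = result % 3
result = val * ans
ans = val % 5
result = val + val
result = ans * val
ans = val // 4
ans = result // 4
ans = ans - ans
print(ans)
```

0

result = 4-4 = 0
result = 4*4 = 16
ans = 9-7 = 2
acc = 16%3 = 1
result = 4*2 = 8
ans = 4%5 = 4
result = 4+4 = 8
result = 4*4 = 16
ans = 4//4 = 1
ans = 16//4 = 4
ans = 4-4 = 0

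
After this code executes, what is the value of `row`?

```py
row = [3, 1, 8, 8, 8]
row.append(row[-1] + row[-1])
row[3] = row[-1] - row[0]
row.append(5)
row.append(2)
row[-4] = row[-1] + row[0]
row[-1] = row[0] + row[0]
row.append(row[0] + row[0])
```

append row[-1]+row[-1] = 8+8 = 16 → [3, 1, 8, 8, 8, 16]
row[3] = row[-1]-row[0] = 16-3 = 13 → [3, 1, 8, 13, 8, 16]
append 5 → [3, 1, 8, 13, 8, 16, 5]
append 2 → [3, 1, 8, 13, 8, 16, 5, 2]
row[-4] = row[-1]+row[0] = 2+3 = 5 → [3, 1, 8, 13, 5, 16, 5, 2]
row[-1] = row[0]+row[0] = 3+3 = 6 → [3, 1, 8, 13, 5, 16, 5, 6]
append row[0]+row[0] = 3+3 = 6 → [3, 1, 8, 13, 5, 16, 5, 6, 6]

[3, 1, 8, 13, 5, 16, 5, 6, 6]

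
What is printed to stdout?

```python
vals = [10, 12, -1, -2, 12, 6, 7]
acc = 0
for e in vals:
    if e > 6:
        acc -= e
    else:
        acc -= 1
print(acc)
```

e=10: >6, acc = 0-10 = -10
e=12: >6, acc = (-10)-12 = -22
e=-1: not >6, acc = (-22)-1 = -23
e=-2: not >6, acc = (-23)-1 = -24
e=12: >6, acc = (-24)-12 = -36
e=6: not >6, acc = (-36)-1 = -37
e=7: >6, acc = (-37)-7 = -44

-44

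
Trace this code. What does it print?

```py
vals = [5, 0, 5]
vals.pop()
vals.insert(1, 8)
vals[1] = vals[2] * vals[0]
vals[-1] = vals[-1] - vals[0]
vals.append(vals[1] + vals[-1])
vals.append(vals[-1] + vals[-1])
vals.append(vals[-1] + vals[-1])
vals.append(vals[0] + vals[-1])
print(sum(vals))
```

-50

pop() removes 5 → [5, 0]
insert 8 at 1 → [5, 8, 0]
vals[1] = vals[2]*vals[0] = 0*5 = 0 → [5, 0, 0]
vals[-1] = vals[-1]-vals[0] = 0-5 = -5 → [5, 0, -5]
append vals[1]+vals[-1] = 0+(-5) = -5 → [5, 0, -5, -5]
append vals[-1]+vals[-1] = (-5)+(-5) = -10 → [5, 0, -5, -5, -10]
append vals[-1]+vals[-1] = (-10)+(-10) = -20 → [5, 0, -5, -5, -10, -20]
append vals[0]+vals[-1] = 5+(-20) = -15 → [5, 0, -5, -5, -10, -20, -15]
sum = -50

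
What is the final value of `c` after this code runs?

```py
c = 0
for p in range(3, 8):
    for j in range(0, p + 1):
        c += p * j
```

p=3,j=0: c = 0+0 = 0
p=3,j=1: c = 0+3 = 3
p=3,j=2: c = 3+6 = 9
p=3,j=3: c = 9+9 = 18
p=4,j=0: c = 18+0 = 18
p=4,j=1: c = 18+4 = 22
p=4,j=2: c = 22+8 = 30
p=4,j=3: c = 30+12 = 42
p=4,j=4: c = 42+16 = 58
p=5,j=0: c = 58+0 = 58
p=5,j=1: c = 58+5 = 63
p=5,j=2: c = 63+10 = 73
p=5,j=3: c = 73+15 = 88
p=5,j=4: c = 88+20 = 108
p=5,j=5: c = 108+25 = 133
p=6,j=0: c = 133+0 = 133
p=6,j=1: c = 133+6 = 139
p=6,j=2: c = 139+12 = 151
p=6,j=3: c = 151+18 = 169
p=6,j=4: c = 169+24 = 193
p=6,j=5: c = 193+30 = 223
p=6,j=6: c = 223+36 = 259
p=7,j=0: c = 259+0 = 259
p=7,j=1: c = 259+7 = 266
p=7,j=2: c = 266+14 = 280
p=7,j=3: c = 280+21 = 301
p=7,j=4: c = 301+28 = 329
p=7,j=5: c = 329+35 = 364
p=7,j=6: c = 364+42 = 406
p=7,j=7: c = 406+49 = 455

455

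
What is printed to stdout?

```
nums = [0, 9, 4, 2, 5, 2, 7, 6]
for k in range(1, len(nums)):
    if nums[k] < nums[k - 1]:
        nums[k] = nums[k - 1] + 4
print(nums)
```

[0, 9, 13, 17, 21, 25, 29, 33]

k=1: 9>=0, unchanged → [0, 9, 4, 2, 5, 2, 7, 6]
k=2: 4<9, nums[2] = 9+4 = 13 → [0, 9, 13, 2, 5, 2, 7, 6]
k=3: 2<13, nums[3] = 13+4 = 17 → [0, 9, 13, 17, 5, 2, 7, 6]
k=4: 5<17, nums[4] = 17+4 = 21 → [0, 9, 13, 17, 21, 2, 7, 6]
k=5: 2<21, nums[5] = 21+4 = 25 → [0, 9, 13, 17, 21, 25, 7, 6]
k=6: 7<25, nums[6] = 25+4 = 29 → [0, 9, 13, 17, 21, 25, 29, 6]
k=7: 6<29, nums[7] = 29+4 = 33 → [0, 9, 13, 17, 21, 25, 29, 33]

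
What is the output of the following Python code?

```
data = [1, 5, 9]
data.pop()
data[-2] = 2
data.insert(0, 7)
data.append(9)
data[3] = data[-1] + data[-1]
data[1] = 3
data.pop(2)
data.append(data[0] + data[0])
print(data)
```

[7, 3, 18, 14]

pop() removes 9 → [1, 5]
data[-2] = 2 → [2, 5]
insert 7 at 0 → [7, 2, 5]
append 9 → [7, 2, 5, 9]
data[3] = data[-1]+data[-1] = 9+9 = 18 → [7, 2, 5, 18]
data[1] = 3 → [7, 3, 5, 18]
pop(2) removes 5 → [7, 3, 18]
append data[0]+data[0] = 7+7 = 14 → [7, 3, 18, 14]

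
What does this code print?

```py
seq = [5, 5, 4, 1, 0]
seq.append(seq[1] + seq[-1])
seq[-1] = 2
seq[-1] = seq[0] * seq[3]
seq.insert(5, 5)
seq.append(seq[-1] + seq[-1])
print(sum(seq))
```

append seq[1]+seq[-1] = 5+0 = 5 → [5, 5, 4, 1, 0, 5]
seq[-1] = 2 → [5, 5, 4, 1, 0, 2]
seq[-1] = seq[0]*seq[3] = 5*1 = 5 → [5, 5, 4, 1, 0, 5]
insert 5 at 5 → [5, 5, 4, 1, 0, 5, 5]
append seq[-1]+seq[-1] = 5+5 = 10 → [5, 5, 4, 1, 0, 5, 5, 10]
sum = 35

35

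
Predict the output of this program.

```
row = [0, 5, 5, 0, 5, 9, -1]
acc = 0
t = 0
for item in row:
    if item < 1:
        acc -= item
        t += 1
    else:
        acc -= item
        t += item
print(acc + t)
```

item=0: <1, acc = 0-0 = 0; t=1
item=5: not <1, acc = 0-5 = -5; t=6
item=5: not <1, acc = (-5)-5 = -10; t=11
item=0: <1, acc = (-10)-0 = -10; t=12
item=5: not <1, acc = (-10)-5 = -15; t=17
item=9: not <1, acc = (-15)-9 = -24; t=26
item=-1: <1, acc = (-24)-(-1) = -23; t=27
acc+t = (-23)+27 = 4

4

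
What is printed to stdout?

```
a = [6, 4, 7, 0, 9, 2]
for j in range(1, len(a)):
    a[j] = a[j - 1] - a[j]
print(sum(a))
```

j=1: a[1] = 6-4 = 2 → [6, 2, 7, 0, 9, 2]
j=2: a[2] = 2-7 = -5 → [6, 2, -5, 0, 9, 2]
j=3: a[3] = (-5)-0 = -5 → [6, 2, -5, -5, 9, 2]
j=4: a[4] = (-5)-9 = -14 → [6, 2, -5, -5, -14, 2]
j=5: a[5] = (-14)-2 = -16 → [6, 2, -5, -5, -14, -16]
sum = -32

-32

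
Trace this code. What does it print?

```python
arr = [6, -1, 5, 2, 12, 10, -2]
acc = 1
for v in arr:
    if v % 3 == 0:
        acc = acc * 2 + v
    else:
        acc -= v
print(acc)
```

v=6: %3==0, acc = 1*2+6 = 8
v=-1: not %3==0, acc = 8-(-1) = 9
v=5: not %3==0, acc = 9-5 = 4
v=2: not %3==0, acc = 4-2 = 2
v=12: %3==0, acc = 2*2+12 = 16
v=10: not %3==0, acc = 16-10 = 6
v=-2: not %3==0, acc = 6-(-2) = 8

8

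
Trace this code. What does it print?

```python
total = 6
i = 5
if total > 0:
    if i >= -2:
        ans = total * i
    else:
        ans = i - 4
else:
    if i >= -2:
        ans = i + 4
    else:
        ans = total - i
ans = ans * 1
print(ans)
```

30

total=6, i=5
total > 0 is True; i >= -2 is True
→ ans = total * i = 30
ans = 30*1 = 30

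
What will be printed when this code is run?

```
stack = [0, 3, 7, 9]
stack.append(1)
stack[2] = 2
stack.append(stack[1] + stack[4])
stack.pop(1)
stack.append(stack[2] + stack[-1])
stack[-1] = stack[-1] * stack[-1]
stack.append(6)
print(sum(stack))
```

append 1 → [0, 3, 7, 9, 1]
stack[2] = 2 → [0, 3, 2, 9, 1]
append stack[1]+stack[4] = 3+1 = 4 → [0, 3, 2, 9, 1, 4]
pop(1) removes 3 → [0, 2, 9, 1, 4]
append stack[2]+stack[-1] = 9+4 = 13 → [0, 2, 9, 1, 4, 13]
stack[-1] = stack[-1]*stack[-1] = 13*13 = 169 → [0, 2, 9, 1, 4, 169]
append 6 → [0, 2, 9, 1, 4, 169, 6]
sum = 191

191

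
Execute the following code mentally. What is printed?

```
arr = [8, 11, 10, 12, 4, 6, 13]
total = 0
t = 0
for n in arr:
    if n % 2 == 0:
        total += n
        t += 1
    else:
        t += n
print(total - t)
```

11

n=8: even, total = 0+8 = 8; t=1
n=11: not even; t=12
n=10: even, total = 8+10 = 18; t=13
n=12: even, total = 18+12 = 30; t=14
n=4: even, total = 30+4 = 34; t=15
n=6: even, total = 34+6 = 40; t=16
n=13: not even; t=29
total-t = 40-29 = 11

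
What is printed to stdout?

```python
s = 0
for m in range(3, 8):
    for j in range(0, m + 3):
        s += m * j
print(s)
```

m=3,j=0: s = 0+0 = 0
m=3,j=1: s = 0+3 = 3
m=3,j=2: s = 3+6 = 9
m=3,j=3: s = 9+9 = 18
m=3,j=4: s = 18+12 = 30
m=3,j=5: s = 30+15 = 45
m=4,j=0: s = 45+0 = 45
m=4,j=1: s = 45+4 = 49
m=4,j=2: s = 49+8 = 57
m=4,j=3: s = 57+12 = 69
m=4,j=4: s = 69+16 = 85
m=4,j=5: s = 85+20 = 105
m=4,j=6: s = 105+24 = 129
m=5,j=0: s = 129+0 = 129
m=5,j=1: s = 129+5 = 134
m=5,j=2: s = 134+10 = 144
m=5,j=3: s = 144+15 = 159
m=5,j=4: s = 159+20 = 179
m=5,j=5: s = 179+25 = 204
m=5,j=6: s = 204+30 = 234
m=5,j=7: s = 234+35 = 269
m=6,j=0: s = 269+0 = 269
m=6,j=1: s = 269+6 = 275
m=6,j=2: s = 275+12 = 287
m=6,j=3: s = 287+18 = 305
m=6,j=4: s = 305+24 = 329
m=6,j=5: s = 329+30 = 359
m=6,j=6: s = 359+36 = 395
m=6,j=7: s = 395+42 = 437
m=6,j=8: s = 437+48 = 485
m=7,j=0: s = 485+0 = 485
m=7,j=1: s = 485+7 = 492
m=7,j=2: s = 492+14 = 506
m=7,j=3: s = 506+21 = 527
m=7,j=4: s = 527+28 = 555
m=7,j=5: s = 555+35 = 590
m=7,j=6: s = 590+42 = 632
m=7,j=7: s = 632+49 = 681
m=7,j=8: s = 681+56 = 737
m=7,j=9: s = 737+63 = 800

800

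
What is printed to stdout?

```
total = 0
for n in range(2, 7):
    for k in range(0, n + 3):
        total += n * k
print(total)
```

n=2,k=0: total = 0+0 = 0
n=2,k=1: total = 0+2 = 2
n=2,k=2: total = 2+4 = 6
n=2,k=3: total = 6+6 = 12
n=2,k=4: total = 12+8 = 20
n=3,k=0: total = 20+0 = 20
n=3,k=1: total = 20+3 = 23
n=3,k=2: total = 23+6 = 29
n=3,k=3: total = 29+9 = 38
n=3,k=4: total = 38+12 = 50
n=3,k=5: total = 50+15 = 65
n=4,k=0: total = 65+0 = 65
n=4,k=1: total = 65+4 = 69
n=4,k=2: total = 69+8 = 77
n=4,k=3: total = 77+12 = 89
n=4,k=4: total = 89+16 = 105
n=4,k=5: total = 105+20 = 125
n=4,k=6: total = 125+24 = 149
n=5,k=0: total = 149+0 = 149
n=5,k=1: total = 149+5 = 154
n=5,k=2: total = 154+10 = 164
n=5,k=3: total = 164+15 = 179
n=5,k=4: total = 179+20 = 199
n=5,k=5: total = 199+25 = 224
n=5,k=6: total = 224+30 = 254
n=5,k=7: total = 254+35 = 289
n=6,k=0: total = 289+0 = 289
n=6,k=1: total = 289+6 = 295
n=6,k=2: total = 295+12 = 307
n=6,k=3: total = 307+18 = 325
n=6,k=4: total = 325+24 = 349
n=6,k=5: total = 349+30 = 379
n=6,k=6: total = 379+36 = 415
n=6,k=7: total = 415+42 = 457
n=6,k=8: total = 457+48 = 505

505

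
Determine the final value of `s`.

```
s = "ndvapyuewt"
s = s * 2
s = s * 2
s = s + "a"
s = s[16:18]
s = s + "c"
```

'uec'

repeat ×2 → 'ndvapyuewtndvapyuewt'
repeat ×2 → 'ndvapyuewtndvapyuewtndvapyuewtndvapyuewt'
+ 'a' → 'ndvapyuewtndvapyuewtndvapyuewtndvapyuewta'
slice [16:18] → 'ue'
+ 'c' → 'uec'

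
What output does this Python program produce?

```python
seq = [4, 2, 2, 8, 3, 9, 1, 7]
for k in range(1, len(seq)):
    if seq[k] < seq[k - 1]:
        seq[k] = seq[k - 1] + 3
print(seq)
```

[4, 7, 10, 13, 16, 19, 22, 25]

k=1: 2<4, seq[1] = 4+3 = 7 → [4, 7, 2, 8, 3, 9, 1, 7]
k=2: 2<7, seq[2] = 7+3 = 10 → [4, 7, 10, 8, 3, 9, 1, 7]
k=3: 8<10, seq[3] = 10+3 = 13 → [4, 7, 10, 13, 3, 9, 1, 7]
k=4: 3<13, seq[4] = 13+3 = 16 → [4, 7, 10, 13, 16, 9, 1, 7]
k=5: 9<16, seq[5] = 16+3 = 19 → [4, 7, 10, 13, 16, 19, 1, 7]
k=6: 1<19, seq[6] = 19+3 = 22 → [4, 7, 10, 13, 16, 19, 22, 7]
k=7: 7<22, seq[7] = 22+3 = 25 → [4, 7, 10, 13, 16, 19, 22, 25]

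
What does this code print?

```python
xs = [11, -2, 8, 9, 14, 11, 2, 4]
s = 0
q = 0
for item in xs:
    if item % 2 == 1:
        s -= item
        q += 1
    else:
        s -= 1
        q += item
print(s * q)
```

-1044

item=11: odd, s = 0-11 = -11; q=1
item=-2: not odd, s = (-11)-1 = -12; q=-1
item=8: not odd, s = (-12)-1 = -13; q=7
item=9: odd, s = (-13)-9 = -22; q=8
item=14: not odd, s = (-22)-1 = -23; q=22
item=11: odd, s = (-23)-11 = -34; q=23
item=2: not odd, s = (-34)-1 = -35; q=25
item=4: not odd, s = (-35)-1 = -36; q=29
s*q = (-36)*29 = -1044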